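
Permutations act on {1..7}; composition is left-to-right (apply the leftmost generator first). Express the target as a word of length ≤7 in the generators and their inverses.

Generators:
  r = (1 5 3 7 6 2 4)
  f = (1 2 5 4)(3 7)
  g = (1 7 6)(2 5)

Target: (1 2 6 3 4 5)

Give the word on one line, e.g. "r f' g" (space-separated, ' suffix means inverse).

g f r' r' f

  after g: (1 7 6)(2 5)
  after f: (1 3 7 6 2 4)
  after r': (1 5)
  after r': (2 6 7 3 5 4)
  after f: (1 2 6 3 4 5)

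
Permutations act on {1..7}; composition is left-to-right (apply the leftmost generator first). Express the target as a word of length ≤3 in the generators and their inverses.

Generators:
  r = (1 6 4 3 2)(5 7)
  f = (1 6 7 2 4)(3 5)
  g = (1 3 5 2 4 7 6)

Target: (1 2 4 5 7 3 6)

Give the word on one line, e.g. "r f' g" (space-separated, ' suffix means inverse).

g' f' r'

  after g': (1 6 7 4 2 5 3)
  after f': (2 3 4 7)
  after r': (1 2 4 5 7 3 6)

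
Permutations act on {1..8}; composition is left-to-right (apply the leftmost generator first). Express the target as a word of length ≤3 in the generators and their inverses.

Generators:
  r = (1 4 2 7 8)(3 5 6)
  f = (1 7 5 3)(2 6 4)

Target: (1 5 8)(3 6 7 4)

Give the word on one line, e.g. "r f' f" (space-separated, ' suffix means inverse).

  after f': (1 3 5 7)(2 4 6)
  after r: (1 5 8)(3 6 7 4)

f' r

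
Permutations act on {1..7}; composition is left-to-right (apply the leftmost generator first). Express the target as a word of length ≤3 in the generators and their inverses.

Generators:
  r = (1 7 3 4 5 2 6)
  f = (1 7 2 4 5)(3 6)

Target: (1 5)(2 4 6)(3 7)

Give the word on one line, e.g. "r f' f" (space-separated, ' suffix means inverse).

f f r'

  after f: (1 7 2 4 5)(3 6)
  after f: (1 2 5 7 4)
  after r': (1 5)(2 4 6)(3 7)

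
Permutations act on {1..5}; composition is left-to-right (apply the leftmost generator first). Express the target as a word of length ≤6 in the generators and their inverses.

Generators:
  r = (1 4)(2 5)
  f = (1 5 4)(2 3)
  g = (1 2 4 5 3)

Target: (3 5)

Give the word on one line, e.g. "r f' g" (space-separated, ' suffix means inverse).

r' f' f' f' r

  after r': (1 4)(2 5)
  after f': (1 5 3 2)
  after f': (2 4 5)
  after f': (1 4)(2 5 3)
  after r: (3 5)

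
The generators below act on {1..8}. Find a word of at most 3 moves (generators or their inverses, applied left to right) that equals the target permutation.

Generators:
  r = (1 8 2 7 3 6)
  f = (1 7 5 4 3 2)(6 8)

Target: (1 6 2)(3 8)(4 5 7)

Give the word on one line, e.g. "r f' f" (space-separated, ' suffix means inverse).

  after r: (1 8 2 7 3 6)
  after f': (1 6 2)(3 8)(4 5 7)

r f'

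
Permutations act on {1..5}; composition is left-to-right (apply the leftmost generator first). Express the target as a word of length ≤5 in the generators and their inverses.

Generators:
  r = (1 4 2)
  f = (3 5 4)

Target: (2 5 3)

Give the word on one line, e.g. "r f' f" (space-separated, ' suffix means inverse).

  after r': (1 2 4)
  after f': (1 2 5 3 4)
  after r': (1 4 2 5 3)
  after r': (2 5 3)

r' f' r' r'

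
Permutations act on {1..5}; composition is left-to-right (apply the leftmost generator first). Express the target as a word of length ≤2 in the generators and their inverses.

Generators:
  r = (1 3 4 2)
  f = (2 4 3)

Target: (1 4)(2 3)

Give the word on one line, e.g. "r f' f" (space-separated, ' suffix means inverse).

  after r: (1 3 4 2)
  after r: (1 4)(2 3)

r r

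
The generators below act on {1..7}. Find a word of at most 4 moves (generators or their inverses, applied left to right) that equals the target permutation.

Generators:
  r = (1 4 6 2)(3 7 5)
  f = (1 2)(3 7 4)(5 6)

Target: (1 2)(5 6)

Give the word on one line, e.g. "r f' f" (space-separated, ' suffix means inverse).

  after f': (1 2)(3 4 7)(5 6)
  after f': (3 7 4)
  after f': (1 2)(5 6)

f' f' f'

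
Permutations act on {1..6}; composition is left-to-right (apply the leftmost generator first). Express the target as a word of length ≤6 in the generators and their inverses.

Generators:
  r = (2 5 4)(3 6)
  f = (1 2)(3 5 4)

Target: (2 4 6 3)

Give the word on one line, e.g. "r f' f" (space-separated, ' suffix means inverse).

f' r f r f

  after f': (1 2)(3 4 5)
  after r: (1 5 6 3 2)
  after f: (1 4 3)(5 6)
  after r: (1 2 5 3)(4 6)
  after f: (2 4 6 3)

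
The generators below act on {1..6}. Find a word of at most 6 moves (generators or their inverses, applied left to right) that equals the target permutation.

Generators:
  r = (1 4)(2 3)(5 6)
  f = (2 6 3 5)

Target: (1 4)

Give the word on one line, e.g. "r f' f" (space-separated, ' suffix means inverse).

  after r: (1 4)(2 3)(5 6)
  after f': (1 4)(2 6 3 5)
  after r: (2 5 3 6)
  after f': (2 3)(5 6)
  after r': (1 4)

r f' r f' r'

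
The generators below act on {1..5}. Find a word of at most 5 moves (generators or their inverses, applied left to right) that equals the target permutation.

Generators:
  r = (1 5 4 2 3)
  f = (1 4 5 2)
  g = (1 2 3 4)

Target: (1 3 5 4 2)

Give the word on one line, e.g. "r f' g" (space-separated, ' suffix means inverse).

  after g: (1 2 3 4)
  after f: (2 3 5)
  after g: (1 2 4)(3 5)
  after g: (1 3 5 4 2)

g f g g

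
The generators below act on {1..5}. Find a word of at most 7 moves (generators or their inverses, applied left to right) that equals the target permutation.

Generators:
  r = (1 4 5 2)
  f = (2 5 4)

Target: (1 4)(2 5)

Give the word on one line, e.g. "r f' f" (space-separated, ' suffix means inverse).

  after r: (1 4 5 2)
  after f': (1 5 4 2)
  after r: (1 2 4)
  after f: (1 5 4)
  after f: (1 4)(2 5)

r f' r f f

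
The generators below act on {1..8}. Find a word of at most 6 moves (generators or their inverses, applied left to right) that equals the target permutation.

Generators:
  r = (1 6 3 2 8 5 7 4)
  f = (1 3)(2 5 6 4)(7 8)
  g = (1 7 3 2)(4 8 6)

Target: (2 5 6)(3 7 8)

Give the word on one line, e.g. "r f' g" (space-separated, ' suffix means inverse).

f r f' r

  after f: (1 3)(2 5 6 4)(7 8)
  after r: (1 2 7 5 3 6)(4 8)
  after f': (1 4 7 2 8 6 3 5)
  after r: (2 5 6)(3 7 8)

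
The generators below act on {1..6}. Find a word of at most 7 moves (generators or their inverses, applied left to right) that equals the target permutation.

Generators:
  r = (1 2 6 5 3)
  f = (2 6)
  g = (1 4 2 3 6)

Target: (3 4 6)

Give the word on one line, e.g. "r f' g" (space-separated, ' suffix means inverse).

r g f' f' r

  after r: (1 2 6 5 3)
  after g: (1 3 4 2)(5 6)
  after f': (1 3 4 6 5 2)
  after f': (1 3 4 2)(5 6)
  after r: (3 4 6)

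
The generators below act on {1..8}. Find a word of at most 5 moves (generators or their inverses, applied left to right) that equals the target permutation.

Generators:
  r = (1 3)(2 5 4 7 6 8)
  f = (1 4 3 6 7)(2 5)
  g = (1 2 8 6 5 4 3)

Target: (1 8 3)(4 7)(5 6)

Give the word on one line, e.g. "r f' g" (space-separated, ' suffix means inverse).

  after g': (1 3 4 5 6 8 2)
  after f: (1 6 8 5 7)(2 4)
  after g': (1 8 6 2 5 7 3 4)
  after f': (1 8 3)(4 7)(5 6)

g' f g' f'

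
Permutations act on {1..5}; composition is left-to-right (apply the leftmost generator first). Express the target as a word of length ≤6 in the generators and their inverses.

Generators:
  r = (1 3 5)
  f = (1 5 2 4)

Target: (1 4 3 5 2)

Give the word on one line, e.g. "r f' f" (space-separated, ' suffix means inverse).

r' f r f

  after r': (1 5 3)
  after f: (1 2 4)(3 5)
  after r: (1 2 4 3)
  after f: (1 4 3 5 2)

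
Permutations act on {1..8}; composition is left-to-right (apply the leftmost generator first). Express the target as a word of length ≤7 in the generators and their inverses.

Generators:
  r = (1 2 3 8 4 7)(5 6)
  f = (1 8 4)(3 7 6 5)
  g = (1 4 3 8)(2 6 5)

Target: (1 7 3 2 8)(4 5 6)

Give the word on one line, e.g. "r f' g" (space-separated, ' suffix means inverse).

  after r: (1 2 3 8 4 7)(5 6)
  after f: (1 2 7 8)(3 4 6)
  after g: (1 6 8 4 5 2 7)
  after f': (1 7 4 6)(2 3 5)
  after g: (1 7 3 2 8)(4 5 6)

r f g f' g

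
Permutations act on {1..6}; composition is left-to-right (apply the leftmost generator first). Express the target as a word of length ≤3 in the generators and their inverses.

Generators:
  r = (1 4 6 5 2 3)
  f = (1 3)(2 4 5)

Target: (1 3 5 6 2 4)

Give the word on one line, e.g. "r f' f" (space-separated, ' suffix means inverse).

  after r': (1 3 2 5 6 4)
  after f: (3 4)(5 6)
  after f: (1 3 5 6 2 4)

r' f f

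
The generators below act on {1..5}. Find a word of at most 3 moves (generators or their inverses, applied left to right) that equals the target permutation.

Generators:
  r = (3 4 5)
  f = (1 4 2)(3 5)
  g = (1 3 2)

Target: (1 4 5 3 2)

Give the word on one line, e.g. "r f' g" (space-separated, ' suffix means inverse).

  after g: (1 3 2)
  after r: (1 4 5 3 2)

g r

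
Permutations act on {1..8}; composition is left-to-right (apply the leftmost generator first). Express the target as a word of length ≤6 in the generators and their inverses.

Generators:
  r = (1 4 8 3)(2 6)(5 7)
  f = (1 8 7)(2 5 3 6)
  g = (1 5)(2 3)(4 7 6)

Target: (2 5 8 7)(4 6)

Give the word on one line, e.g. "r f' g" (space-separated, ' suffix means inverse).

g g f' g' r'

  after g: (1 5)(2 3)(4 7 6)
  after g: (4 6 7)
  after f': (1 7 4 3 5 2 6 8)
  after g': (1 4 2 7 6 8 5 3)
  after r': (2 5 8 7)(4 6)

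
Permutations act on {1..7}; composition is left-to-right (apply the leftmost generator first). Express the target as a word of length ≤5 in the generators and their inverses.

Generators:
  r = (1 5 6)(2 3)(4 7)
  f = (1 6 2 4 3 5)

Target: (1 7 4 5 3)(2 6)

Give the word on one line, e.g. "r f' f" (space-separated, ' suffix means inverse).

f f f r

  after f: (1 6 2 4 3 5)
  after f: (1 2 3)(4 5 6)
  after f: (1 4)(2 5)(3 6)
  after r: (1 7 4 5 3)(2 6)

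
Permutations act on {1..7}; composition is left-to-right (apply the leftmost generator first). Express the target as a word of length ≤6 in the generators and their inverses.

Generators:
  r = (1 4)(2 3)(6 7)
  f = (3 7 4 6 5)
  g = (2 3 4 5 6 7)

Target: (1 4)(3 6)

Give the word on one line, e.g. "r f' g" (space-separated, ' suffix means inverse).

r' g' f f

  after r': (1 4)(2 3)(6 7)
  after g': (1 3 7 5 4)
  after f: (1 7 3 4)(5 6)
  after f: (1 4)(3 6)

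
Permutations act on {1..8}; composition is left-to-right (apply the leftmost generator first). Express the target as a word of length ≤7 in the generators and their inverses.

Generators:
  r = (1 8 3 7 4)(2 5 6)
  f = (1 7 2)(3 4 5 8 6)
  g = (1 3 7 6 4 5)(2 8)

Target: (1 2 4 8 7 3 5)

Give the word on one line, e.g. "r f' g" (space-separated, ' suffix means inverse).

  after f': (1 2 7)(3 6 8 5 4)
  after r: (1 5)(2 4 7 8 6 3)
  after g': (1 4 3 8 7 2 6)
  after g': (1 6 5 4)(2 7 8 3)
  after r: (1 2 4 8 7 3 5)

f' r g' g' r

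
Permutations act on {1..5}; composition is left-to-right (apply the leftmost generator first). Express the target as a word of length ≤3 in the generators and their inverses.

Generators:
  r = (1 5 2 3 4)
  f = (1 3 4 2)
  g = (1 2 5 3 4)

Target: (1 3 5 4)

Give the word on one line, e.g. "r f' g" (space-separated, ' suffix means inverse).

  after f': (1 2 4 3)
  after g: (1 5 3 2)
  after g: (1 3 5 4)

f' g g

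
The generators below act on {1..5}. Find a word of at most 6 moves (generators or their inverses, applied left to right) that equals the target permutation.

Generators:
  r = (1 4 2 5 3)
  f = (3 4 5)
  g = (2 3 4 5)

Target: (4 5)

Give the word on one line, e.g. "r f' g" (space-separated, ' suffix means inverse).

  after r': (1 3 5 2 4)
  after f: (1 4)(2 5)
  after g': (1 3 2 4)
  after r: (3 5)
  after f: (4 5)

r' f g' r f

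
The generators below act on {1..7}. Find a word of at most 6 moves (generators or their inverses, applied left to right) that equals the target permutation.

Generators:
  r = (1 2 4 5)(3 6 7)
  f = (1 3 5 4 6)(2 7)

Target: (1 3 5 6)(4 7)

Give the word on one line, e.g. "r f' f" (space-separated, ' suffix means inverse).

  after r': (1 5 4 2)(3 7 6)
  after r': (1 4)(2 5)(3 6 7)
  after f: (1 6 2 4 3)(5 7)
  after r': (1 3 5 6)(4 7)

r' r' f r'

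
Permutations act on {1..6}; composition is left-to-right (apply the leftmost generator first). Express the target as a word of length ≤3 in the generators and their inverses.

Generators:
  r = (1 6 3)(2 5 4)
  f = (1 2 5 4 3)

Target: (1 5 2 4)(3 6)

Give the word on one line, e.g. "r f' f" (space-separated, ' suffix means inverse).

  after f: (1 2 5 4 3)
  after r: (1 5 2 4)(3 6)

f r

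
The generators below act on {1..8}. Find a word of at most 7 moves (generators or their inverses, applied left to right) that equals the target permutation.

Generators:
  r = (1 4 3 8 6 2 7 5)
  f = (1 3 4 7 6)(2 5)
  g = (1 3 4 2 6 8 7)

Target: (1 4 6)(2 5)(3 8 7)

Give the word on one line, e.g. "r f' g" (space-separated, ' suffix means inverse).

  after g: (1 3 4 2 6 8 7)
  after r: (1 8 5)(4 7)
  after g': (1 6 2 4 8 5 7 3)
  after f: (2 7 4 8)(5 6)
  after r: (1 4 6)(2 5)(3 8 7)

g r g' f r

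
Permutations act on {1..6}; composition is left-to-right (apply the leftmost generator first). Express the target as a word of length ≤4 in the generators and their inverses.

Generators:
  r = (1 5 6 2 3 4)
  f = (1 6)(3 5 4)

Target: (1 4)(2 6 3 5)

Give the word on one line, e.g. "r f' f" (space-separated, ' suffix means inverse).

  after f': (1 6)(3 4 5)
  after r': (1 5 2 6 4)
  after f': (1 3 4 6 5 2)
  after f': (1 4)(2 6 3 5)

f' r' f' f'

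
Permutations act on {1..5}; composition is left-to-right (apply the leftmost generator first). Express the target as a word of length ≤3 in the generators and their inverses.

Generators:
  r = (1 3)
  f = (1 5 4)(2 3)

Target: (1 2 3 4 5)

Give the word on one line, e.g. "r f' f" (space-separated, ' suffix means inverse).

  after r: (1 3)
  after f': (1 2 3 4 5)

r f'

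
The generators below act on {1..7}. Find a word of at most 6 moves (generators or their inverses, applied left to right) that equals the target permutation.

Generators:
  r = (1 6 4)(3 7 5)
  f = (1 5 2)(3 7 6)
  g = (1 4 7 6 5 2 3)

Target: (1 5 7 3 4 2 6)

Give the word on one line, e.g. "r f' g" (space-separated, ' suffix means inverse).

  after f': (1 2 5)(3 6 7)
  after r': (1 2 7 5 4 6 3)
  after r': (1 2 3 4)(5 6)
  after f': (1 5 7 3 4 2 6)

f' r' r' f'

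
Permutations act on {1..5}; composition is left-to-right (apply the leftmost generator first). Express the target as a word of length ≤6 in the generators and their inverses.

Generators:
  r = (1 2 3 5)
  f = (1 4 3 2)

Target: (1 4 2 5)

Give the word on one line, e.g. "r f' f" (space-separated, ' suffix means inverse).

r' f r' f' r'

  after r': (1 5 3 2)
  after f: (1 5 2 4 3)
  after r': (1 3 5)(2 4)
  after f': (1 4 3 5 2)
  after r': (1 4 2 5)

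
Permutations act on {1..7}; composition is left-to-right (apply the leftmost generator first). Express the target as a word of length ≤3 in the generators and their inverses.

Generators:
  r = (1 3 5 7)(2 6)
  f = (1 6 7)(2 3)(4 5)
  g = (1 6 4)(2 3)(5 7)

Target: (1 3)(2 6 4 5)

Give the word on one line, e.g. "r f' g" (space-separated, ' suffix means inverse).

  after f': (1 7 6)(2 3)(4 5)
  after g': (1 5 6 4 7)
  after r': (1 3)(2 6 4 5)

f' g' r'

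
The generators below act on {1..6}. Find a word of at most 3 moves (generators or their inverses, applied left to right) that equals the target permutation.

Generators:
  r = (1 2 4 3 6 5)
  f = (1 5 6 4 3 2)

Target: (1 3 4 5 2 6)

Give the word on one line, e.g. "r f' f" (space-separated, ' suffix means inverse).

r' f r'

  after r': (1 5 6 3 4 2)
  after f: (1 6 2 5 4)
  after r': (1 3 4 5 2 6)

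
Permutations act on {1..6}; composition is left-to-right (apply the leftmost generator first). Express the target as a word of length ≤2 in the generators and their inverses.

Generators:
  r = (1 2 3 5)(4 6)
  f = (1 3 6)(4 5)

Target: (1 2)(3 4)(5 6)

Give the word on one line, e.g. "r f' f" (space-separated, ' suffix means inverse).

  after r: (1 2 3 5)(4 6)
  after f': (1 2)(3 4)(5 6)

r f'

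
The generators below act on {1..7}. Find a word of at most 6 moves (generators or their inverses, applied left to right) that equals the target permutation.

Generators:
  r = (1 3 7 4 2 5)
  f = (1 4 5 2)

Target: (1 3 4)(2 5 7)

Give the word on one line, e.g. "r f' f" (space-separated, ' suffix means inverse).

f' f' r r

  after f': (1 2 5 4)
  after f': (1 5)(2 4)
  after r: (3 7 4 5)
  after r: (1 3 4)(2 5 7)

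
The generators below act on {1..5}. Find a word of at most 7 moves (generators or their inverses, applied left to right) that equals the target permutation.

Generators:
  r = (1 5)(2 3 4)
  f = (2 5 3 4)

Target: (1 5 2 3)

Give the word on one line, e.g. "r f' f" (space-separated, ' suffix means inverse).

f r r f' r

  after f: (2 5 3 4)
  after r: (1 5 4 3 2)
  after r: (2 5)
  after f': (3 5 4)
  after r: (1 5 2 3)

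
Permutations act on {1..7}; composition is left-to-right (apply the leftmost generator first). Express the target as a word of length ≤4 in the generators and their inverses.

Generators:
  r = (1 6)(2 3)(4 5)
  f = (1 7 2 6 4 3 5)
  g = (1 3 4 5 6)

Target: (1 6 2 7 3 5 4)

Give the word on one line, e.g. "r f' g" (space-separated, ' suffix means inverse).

  after f': (1 5 3 4 6 2 7)
  after g: (1 6 2 7 3 5 4)

f' g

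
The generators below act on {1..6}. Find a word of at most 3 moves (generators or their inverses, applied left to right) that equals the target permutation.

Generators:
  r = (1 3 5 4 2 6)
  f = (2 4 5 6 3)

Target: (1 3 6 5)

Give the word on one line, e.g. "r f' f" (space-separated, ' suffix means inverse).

f r

  after f: (2 4 5 6 3)
  after r: (1 3 6 5)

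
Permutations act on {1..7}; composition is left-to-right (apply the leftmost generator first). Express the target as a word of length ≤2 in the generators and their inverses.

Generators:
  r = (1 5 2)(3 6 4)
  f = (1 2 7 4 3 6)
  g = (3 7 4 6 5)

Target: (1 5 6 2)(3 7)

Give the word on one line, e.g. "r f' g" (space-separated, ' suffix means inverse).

  after g: (3 7 4 6 5)
  after r: (1 5 6 2)(3 7)

g r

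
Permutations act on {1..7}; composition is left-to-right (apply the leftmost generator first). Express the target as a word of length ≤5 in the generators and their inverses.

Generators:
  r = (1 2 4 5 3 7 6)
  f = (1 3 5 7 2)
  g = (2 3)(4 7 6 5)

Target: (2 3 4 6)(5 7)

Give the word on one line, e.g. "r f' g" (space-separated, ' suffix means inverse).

  after r: (1 2 4 5 3 7 6)
  after g': (1 3 4 6)(2 5)
  after f': (2 3 4 6)(5 7)

r g' f'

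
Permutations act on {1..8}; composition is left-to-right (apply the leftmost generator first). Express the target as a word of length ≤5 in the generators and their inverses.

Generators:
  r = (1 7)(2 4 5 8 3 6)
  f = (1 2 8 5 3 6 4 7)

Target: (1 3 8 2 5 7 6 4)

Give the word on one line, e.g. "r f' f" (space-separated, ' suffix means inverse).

  after r: (1 7)(2 4 5 8 3 6)
  after f': (1 4 8 5 2 6)
  after f': (1 6 7 4 2 3 5)
  after f': (1 3 8 2 5 7 6 4)

r f' f' f'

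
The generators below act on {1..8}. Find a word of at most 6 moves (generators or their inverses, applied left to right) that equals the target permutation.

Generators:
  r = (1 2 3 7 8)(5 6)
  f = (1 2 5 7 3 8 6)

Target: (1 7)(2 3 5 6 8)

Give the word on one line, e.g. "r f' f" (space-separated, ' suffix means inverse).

  after f': (1 6 8 3 7 5 2)
  after r: (1 5 3 8 7 6)
  after r: (1 6 2 3)(5 7)
  after r: (1 5 8)(2 7 6 3)
  after f: (1 7)(2 3 5 6 8)

f' r r r f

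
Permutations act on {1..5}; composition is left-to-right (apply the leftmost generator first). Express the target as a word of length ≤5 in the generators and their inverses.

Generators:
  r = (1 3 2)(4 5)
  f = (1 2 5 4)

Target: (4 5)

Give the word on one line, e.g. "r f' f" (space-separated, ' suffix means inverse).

  after r: (1 3 2)(4 5)
  after r: (1 2 3)
  after r: (4 5)

r r r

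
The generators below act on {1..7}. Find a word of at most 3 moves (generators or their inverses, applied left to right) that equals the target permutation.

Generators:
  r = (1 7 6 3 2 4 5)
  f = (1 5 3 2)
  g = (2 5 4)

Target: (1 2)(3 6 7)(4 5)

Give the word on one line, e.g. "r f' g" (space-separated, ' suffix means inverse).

r' f' f'

  after r': (1 5 4 2 3 6 7)
  after f': (2 5 4 3 6 7)
  after f': (1 2)(3 6 7)(4 5)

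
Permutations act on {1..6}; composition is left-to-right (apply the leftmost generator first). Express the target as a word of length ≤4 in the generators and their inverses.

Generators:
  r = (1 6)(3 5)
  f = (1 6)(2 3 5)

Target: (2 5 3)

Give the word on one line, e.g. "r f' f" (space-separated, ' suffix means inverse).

f f

  after f: (1 6)(2 3 5)
  after f: (2 5 3)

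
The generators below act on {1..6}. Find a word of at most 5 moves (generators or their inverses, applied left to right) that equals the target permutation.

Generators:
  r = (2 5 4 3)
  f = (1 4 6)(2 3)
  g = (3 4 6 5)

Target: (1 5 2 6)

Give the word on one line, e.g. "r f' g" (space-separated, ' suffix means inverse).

  after r: (2 5 4 3)
  after f: (1 4 2 5 6)
  after g: (1 6)(2 3 4)
  after r': (1 6)(2 4 3 5)
  after g: (1 5 2 6)

r f g r' g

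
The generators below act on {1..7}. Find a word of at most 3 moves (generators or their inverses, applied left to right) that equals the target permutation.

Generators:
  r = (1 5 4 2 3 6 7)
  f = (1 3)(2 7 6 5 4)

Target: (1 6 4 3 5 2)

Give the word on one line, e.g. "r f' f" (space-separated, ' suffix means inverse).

  after f: (1 3)(2 7 6 5 4)
  after r: (1 6 4 3 5 2)

f r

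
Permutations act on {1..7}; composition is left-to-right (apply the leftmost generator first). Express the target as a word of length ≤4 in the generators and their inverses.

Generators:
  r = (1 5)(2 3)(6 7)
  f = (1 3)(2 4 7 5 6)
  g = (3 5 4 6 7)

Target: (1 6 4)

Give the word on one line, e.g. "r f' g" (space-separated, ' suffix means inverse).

  after f: (1 3)(2 4 7 5 6)
  after g: (1 5 7 4 3)(2 6)
  after f: (1 6 4)

f g f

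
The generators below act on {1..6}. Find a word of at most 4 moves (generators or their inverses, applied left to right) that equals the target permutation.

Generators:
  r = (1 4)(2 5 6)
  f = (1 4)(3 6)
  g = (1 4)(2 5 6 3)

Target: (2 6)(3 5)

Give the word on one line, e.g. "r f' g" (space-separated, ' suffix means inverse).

  after g': (1 4)(2 3 6 5)
  after g': (2 6)(3 5)

g' g'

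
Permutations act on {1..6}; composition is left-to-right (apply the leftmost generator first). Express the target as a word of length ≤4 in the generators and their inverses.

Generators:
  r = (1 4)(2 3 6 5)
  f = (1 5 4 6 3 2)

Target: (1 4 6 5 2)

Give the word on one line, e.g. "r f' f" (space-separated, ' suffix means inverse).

f' r' r' f'

  after f': (1 2 3 6 4 5)
  after r': (1 5 4 6)
  after r': (1 6 4 3 2 5)
  after f': (1 4 6 5 2)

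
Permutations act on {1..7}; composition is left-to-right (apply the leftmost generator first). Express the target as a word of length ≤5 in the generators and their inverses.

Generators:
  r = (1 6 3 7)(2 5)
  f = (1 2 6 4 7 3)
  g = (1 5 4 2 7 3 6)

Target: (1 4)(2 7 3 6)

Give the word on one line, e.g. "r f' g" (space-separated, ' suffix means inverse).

g r' g'

  after g: (1 5 4 2 7 3 6)
  after r': (1 2 3)(4 5)(6 7)
  after g': (1 4)(2 7 3 6)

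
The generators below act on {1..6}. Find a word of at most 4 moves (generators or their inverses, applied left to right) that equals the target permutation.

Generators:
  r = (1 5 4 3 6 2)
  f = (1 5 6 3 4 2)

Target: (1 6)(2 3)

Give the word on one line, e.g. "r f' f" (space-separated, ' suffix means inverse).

  after f: (1 5 6 3 4 2)
  after r': (3 5)(4 6)
  after r': (1 2 6 5 4 3)
  after r': (1 6)(2 3)

f r' r' r'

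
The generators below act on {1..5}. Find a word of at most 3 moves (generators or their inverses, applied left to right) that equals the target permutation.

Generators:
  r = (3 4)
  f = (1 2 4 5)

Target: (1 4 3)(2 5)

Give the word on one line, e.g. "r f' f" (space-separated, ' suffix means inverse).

  after r': (3 4)
  after f': (1 5 4 3 2)
  after f': (1 4 3)(2 5)

r' f' f'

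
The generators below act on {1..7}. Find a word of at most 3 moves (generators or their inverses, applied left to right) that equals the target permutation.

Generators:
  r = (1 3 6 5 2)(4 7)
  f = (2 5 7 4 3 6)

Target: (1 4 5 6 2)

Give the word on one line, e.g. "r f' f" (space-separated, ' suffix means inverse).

  after r: (1 3 6 5 2)(4 7)
  after f': (1 4 5 6 2)

r f'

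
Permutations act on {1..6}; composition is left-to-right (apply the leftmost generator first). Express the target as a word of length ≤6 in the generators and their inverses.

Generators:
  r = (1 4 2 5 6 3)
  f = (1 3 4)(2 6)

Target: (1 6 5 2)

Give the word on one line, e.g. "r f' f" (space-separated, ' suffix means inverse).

f' f' r' f' f'

  after f': (1 4 3)(2 6)
  after f': (1 3 4)
  after r': (1 6 5 2 4 3)
  after f': (1 2 3 4)(5 6)
  after f': (1 6 5 2)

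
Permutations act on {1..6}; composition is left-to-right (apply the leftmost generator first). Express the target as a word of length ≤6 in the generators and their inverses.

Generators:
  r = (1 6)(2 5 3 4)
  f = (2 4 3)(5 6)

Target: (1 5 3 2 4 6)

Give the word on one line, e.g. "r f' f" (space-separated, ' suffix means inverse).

f' f' r' f'

  after f': (2 3 4)(5 6)
  after f': (2 4 3)
  after r': (1 6)(2 3 4 5)
  after f': (1 5 3 2 4 6)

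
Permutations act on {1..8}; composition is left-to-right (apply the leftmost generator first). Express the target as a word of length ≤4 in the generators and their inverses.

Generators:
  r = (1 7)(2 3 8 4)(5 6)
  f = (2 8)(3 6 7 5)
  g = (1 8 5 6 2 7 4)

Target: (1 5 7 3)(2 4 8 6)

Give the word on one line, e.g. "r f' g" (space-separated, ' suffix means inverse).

  after f': (2 8)(3 5 7 6)
  after f': (3 7)(5 6)
  after g: (1 8 5 2 7 3 4)
  after g: (1 5 7 3)(2 4 8 6)

f' f' g g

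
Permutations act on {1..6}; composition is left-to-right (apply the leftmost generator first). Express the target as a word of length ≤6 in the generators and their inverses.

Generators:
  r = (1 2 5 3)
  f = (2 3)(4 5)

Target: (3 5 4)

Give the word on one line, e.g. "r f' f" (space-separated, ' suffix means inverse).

r' f' r' f

  after r': (1 3 5 2)
  after f': (1 2)(3 4 5)
  after r': (2 3 4)
  after f: (3 5 4)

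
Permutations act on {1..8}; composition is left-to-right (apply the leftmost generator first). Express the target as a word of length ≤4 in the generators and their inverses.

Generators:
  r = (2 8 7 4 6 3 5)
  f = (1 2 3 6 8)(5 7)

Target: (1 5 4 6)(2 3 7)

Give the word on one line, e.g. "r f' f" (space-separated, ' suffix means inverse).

  after f': (1 8 6 3 2)(5 7)
  after f': (1 6 2 8 3)
  after f': (1 3 8 2 6)(5 7)
  after r: (1 5 4 6)(2 3 7)

f' f' f' r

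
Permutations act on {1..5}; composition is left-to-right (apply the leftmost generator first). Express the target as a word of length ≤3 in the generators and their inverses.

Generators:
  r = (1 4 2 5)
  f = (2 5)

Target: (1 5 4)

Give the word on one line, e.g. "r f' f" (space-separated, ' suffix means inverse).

  after f': (2 5)
  after r': (1 5 4)

f' r'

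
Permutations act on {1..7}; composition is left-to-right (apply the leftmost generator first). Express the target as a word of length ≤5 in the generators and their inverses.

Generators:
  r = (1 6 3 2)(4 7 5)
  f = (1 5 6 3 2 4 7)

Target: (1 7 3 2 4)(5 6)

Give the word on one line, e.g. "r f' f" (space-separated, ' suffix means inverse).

  after r': (1 2 3 6)(4 5 7)
  after r': (1 3)(2 6)(4 7 5)
  after f': (1 6 3 7)(2 5)
  after r': (2 7)(3 4 5)
  after f': (1 7 3 2 4)(5 6)

r' r' f' r' f'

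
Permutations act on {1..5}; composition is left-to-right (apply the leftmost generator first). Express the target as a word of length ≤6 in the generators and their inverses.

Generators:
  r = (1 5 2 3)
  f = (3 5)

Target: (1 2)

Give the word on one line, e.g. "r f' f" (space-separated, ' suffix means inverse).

  after r': (1 3 2 5)
  after f: (1 5)(2 3)
  after f: (1 3 2 5)
  after r': (1 2)(3 5)
  after f': (1 2)

r' f f r' f'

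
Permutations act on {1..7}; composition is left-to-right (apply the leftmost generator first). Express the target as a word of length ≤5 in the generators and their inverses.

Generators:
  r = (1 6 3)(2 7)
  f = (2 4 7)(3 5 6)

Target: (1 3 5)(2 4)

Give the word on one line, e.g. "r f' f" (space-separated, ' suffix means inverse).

  after f': (2 7 4)(3 6 5)
  after r: (1 6 5)(4 7)
  after f: (1 3 5)(2 4)

f' r f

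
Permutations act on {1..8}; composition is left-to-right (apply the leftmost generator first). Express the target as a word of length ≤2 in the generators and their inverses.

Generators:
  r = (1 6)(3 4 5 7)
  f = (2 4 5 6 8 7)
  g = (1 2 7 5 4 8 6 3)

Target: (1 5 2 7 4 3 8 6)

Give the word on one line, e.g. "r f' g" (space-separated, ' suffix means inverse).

  after r': (1 6)(3 7 5 4)
  after f': (1 5 2 7 4 3 8 6)

r' f'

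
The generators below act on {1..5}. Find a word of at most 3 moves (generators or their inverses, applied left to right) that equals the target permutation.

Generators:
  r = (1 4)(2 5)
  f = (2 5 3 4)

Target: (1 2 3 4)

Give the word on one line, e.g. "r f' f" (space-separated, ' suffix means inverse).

r f

  after r: (1 4)(2 5)
  after f: (1 2 3 4)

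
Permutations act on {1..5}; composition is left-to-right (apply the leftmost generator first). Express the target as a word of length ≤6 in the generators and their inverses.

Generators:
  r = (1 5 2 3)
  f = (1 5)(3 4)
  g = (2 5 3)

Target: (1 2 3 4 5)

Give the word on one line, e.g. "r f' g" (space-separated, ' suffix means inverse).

f g' f' f'

  after f: (1 5)(3 4)
  after g': (1 2 3 4 5)
  after f': (1 2 4)
  after f': (1 2 3 4 5)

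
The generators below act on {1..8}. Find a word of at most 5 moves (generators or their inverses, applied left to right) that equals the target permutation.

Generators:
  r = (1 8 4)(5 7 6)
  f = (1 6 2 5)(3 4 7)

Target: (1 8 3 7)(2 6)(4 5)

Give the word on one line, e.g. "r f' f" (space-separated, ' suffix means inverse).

  after r': (1 4 8)(5 6 7)
  after r': (1 8 4)(5 7 6)
  after f': (1 8 3 7)(2 6)(4 5)

r' r' f'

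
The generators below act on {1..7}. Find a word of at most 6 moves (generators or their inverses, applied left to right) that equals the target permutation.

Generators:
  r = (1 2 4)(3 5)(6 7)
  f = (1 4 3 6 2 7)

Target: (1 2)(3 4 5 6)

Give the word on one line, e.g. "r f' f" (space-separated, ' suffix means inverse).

  after f: (1 4 3 6 2 7)
  after r: (2 6 4 5 3 7)
  after f: (1 4 5 6 3)
  after r: (2 4 3)(5 7 6)
  after r: (1 2)(3 4 5 6)

f r f r r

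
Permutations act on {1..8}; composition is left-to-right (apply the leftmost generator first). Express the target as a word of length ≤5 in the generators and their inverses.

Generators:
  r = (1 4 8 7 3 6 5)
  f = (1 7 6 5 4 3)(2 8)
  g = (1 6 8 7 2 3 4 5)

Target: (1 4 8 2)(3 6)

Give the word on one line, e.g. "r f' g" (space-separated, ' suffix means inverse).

f r' r'

  after f: (1 7 6 5 4 3)(2 8)
  after r': (1 8 2 4 7 3 5)
  after r': (1 4 8 2)(3 6)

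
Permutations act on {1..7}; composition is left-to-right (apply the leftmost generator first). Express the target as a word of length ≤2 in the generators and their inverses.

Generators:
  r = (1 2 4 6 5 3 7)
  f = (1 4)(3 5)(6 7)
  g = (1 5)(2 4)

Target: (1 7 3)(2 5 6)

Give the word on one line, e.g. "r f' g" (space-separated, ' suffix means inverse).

r' g

  after r': (1 7 3 5 6 4 2)
  after g: (1 7 3)(2 5 6)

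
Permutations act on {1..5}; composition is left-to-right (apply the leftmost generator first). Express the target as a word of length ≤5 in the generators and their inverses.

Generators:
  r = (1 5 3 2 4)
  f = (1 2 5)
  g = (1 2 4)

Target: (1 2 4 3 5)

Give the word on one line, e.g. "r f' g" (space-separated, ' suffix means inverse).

  after f': (1 5 2)
  after r: (1 3 2 5 4)
  after f': (1 3)(4 5)
  after r: (1 2 4 3 5)

f' r f' r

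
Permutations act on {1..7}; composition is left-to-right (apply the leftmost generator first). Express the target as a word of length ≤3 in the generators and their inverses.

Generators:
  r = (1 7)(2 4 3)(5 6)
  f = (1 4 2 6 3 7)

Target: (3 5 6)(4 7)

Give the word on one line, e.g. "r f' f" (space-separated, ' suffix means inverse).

f' r'

  after f': (1 7 3 6 2 4)
  after r': (3 5 6)(4 7)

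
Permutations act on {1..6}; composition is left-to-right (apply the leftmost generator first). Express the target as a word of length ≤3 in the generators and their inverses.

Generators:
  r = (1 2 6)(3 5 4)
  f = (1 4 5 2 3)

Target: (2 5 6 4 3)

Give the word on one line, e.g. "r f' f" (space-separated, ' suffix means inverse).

r' f' r

  after r': (1 6 2)(3 4 5)
  after f': (1 6 5 2 3)
  after r: (2 5 6 4 3)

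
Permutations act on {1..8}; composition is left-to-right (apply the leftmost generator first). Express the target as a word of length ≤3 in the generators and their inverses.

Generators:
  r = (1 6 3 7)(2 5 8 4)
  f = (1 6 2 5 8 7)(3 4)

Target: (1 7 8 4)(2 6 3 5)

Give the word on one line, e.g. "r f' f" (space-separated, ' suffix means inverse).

  after f: (1 6 2 5 8 7)(3 4)
  after r': (3 8)(4 6)
  after f': (1 7 8 4)(2 6 3 5)

f r' f'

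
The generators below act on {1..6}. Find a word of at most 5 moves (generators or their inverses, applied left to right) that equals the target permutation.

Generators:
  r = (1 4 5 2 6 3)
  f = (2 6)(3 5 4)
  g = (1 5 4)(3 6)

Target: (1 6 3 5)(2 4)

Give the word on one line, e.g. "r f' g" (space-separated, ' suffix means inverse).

r' g' f' r

  after r': (1 3 6 2 5 4)
  after g': (1 6 2)
  after f': (1 2)(3 4 5)
  after r: (1 6 3 5)(2 4)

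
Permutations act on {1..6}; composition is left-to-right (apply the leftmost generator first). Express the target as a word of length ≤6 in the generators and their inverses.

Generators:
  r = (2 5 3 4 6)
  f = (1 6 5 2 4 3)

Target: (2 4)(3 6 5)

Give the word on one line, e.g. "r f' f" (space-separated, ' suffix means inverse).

  after f: (1 6 5 2 4 3)
  after f: (1 5 4)(2 3 6)
  after r: (1 3 2 4)(5 6)
  after f: (2 3 4 6)
  after r: (2 4)(3 6 5)

f f r f r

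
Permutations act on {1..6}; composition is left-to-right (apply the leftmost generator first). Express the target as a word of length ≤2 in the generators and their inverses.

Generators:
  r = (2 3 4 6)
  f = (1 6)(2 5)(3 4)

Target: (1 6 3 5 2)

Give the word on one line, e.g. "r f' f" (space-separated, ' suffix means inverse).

  after r': (2 6 4 3)
  after f': (1 6 3 5 2)

r' f'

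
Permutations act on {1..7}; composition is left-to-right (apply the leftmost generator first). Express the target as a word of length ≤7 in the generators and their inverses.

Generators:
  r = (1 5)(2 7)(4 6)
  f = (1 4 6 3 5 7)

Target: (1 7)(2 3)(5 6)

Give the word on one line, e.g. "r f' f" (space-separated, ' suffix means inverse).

  after r: (1 5)(2 7)(4 6)
  after f: (1 7 2)(3 5 4)
  after f: (2 4 5 6 3 7)
  after r': (1 5 4)(2 6 3)
  after f: (1 7)(2 3)(5 6)

r f f r' f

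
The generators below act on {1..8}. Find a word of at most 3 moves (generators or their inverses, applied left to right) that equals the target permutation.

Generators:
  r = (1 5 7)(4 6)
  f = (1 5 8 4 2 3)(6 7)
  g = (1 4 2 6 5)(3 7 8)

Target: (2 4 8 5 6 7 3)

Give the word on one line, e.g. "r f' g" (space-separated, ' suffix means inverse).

r' r' f'

  after r': (1 7 5)(4 6)
  after r': (1 5 7)
  after f': (2 4 8 5 6 7 3)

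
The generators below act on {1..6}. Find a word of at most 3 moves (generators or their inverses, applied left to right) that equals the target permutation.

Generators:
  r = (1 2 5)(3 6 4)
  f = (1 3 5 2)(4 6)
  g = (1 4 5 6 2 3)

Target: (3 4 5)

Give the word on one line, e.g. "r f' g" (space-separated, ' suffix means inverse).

  after r: (1 2 5)(3 6 4)
  after f: (3 4 5)

r f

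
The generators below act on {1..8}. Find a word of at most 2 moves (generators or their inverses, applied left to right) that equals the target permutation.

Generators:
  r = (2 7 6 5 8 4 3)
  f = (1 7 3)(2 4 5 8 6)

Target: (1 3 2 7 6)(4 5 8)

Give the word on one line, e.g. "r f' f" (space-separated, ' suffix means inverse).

  after r': (2 3 4 8 5 6 7)
  after f': (1 3 2 7 6)(4 5 8)

r' f'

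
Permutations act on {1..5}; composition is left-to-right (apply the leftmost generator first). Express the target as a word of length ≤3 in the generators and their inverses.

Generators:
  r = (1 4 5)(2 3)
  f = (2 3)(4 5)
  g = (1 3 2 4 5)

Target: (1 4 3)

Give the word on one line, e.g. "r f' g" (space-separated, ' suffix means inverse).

  after g': (1 5 4 2 3)
  after f: (1 4 3)

g' f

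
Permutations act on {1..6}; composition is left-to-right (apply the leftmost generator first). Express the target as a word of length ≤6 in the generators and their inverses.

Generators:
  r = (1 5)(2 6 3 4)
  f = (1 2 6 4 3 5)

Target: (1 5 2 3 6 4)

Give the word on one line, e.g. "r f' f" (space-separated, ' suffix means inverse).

f f r' f' r'

  after f: (1 2 6 4 3 5)
  after f: (1 6 3)(2 4 5)
  after r': (1 2 3 5 4)
  after f': (2 4 5 6)
  after r': (1 5 2 3 6 4)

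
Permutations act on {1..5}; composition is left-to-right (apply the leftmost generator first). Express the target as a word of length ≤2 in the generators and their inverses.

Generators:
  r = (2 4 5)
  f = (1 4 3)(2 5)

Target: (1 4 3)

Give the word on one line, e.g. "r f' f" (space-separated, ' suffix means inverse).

  after f': (1 3 4)(2 5)
  after f': (1 4 3)

f' f'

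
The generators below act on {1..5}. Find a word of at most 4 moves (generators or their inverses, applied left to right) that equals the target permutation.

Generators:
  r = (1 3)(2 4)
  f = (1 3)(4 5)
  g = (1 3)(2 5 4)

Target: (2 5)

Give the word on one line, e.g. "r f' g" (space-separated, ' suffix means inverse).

  after g: (1 3)(2 5 4)
  after f': (2 4)
  after f': (1 3)(2 5 4)
  after r': (2 5)

g f' f' r'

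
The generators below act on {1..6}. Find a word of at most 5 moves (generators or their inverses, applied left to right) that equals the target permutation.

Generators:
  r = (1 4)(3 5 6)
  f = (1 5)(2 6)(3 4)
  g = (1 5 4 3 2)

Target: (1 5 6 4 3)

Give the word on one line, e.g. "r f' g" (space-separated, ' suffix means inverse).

f g' f

  after f: (1 5)(2 6)(3 4)
  after g': (2 6 3 5)
  after f: (1 5 6 4 3)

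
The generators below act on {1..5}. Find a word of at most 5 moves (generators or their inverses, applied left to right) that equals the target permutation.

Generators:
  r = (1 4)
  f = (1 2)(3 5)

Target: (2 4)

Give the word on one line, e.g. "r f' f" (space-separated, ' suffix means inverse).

f r' f'

  after f: (1 2)(3 5)
  after r': (1 2 4)(3 5)
  after f': (2 4)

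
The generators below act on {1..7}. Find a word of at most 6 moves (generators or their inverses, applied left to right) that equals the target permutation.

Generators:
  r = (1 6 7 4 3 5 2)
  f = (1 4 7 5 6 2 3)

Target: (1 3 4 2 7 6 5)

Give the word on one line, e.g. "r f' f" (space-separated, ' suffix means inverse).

r' f' f' r'

  after r': (1 2 5 3 4 7 6)
  after f': (1 6 3)(2 7 5)
  after f': (1 5 6 2 4)
  after r': (1 3 4 2 7 6 5)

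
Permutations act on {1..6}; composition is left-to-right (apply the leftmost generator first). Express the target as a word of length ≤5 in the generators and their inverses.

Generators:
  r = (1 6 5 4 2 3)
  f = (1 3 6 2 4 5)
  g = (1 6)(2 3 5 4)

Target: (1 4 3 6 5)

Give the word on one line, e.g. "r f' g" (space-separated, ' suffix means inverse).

r' f r f'

  after r': (1 3 2 4 5 6)
  after f: (1 6 3 4)(2 5)
  after r: (1 5 3 2 4 6)
  after f': (1 4 3 6 5)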